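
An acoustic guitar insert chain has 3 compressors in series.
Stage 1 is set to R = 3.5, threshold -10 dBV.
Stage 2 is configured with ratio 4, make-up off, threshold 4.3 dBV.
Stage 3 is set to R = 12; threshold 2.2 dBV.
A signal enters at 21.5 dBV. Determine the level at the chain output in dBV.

Stage 1: 31.5 dB above -10 dBV, reduced 3.5:1 to 9 dB above → -1 dBV.
Stage 2: -1 dBV is at or below the 4.3 dBV threshold — no compression; output -1 dBV.
Stage 3: below threshold (-1 ≤ 2.2); passes unchanged; output -1 dBV.

-1 dBV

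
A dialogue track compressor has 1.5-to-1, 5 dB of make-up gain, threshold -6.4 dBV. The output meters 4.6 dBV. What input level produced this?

2.6 dBV

Stripping the +5 dB make-up gives -0.4 dBV at the gain stage.
Post-compression overshoot = -0.4 − (-6.4) = 6 dB.
Input overshoot = R × output overshoot = 9 dB → input = -6.4 + 9 = 2.6 dBV.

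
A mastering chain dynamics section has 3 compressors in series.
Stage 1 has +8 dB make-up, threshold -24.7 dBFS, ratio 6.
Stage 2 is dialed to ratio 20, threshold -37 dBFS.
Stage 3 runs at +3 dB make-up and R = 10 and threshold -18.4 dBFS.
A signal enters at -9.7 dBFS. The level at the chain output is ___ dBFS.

-32.86 dBFS

Stage 1: -9.7 dBFS is 15 dB over -24.7 dBFS; at 6:1 that becomes 2.5 dB over, giving -22.2 dBFS; +8 dB make-up → -14.2 dBFS.
Stage 2: overshoot 22.8 dB → 22.8/20 = 1.14 dB → -35.86 dBFS.
Stage 3: -35.86 dBFS is at or below the -18.4 dBFS threshold — no compression; make-up brings it to -32.86 dBFS.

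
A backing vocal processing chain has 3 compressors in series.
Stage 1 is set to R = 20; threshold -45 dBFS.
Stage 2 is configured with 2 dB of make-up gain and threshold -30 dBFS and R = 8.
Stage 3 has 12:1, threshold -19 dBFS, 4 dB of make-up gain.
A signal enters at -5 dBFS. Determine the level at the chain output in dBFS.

-37 dBFS

Stage 1: 40 dB above -45 dBFS, reduced 20:1 to 2 dB above → -43 dBFS.
Stage 2: -43 dBFS ≤ -30 dBFS, so stage 2 doesn't engage; make-up brings it to -41 dBFS.
Stage 3: -41 dBFS is at or below the -19 dBFS threshold — no compression; make-up brings it to -37 dBFS.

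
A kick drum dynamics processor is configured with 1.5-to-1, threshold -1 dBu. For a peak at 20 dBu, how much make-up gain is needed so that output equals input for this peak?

7 dB

The peak compresses to -1 + 21/1.5 = 13 dBu.
To reach 20 dBu requires 20 − 13 = 7 dB of make-up.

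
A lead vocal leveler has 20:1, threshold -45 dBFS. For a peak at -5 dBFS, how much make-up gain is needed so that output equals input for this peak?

Without make-up, output = threshold + overshoot/20 = -45 + 2 = -43 dBFS.
Gap to target: 38 dB.

38 dB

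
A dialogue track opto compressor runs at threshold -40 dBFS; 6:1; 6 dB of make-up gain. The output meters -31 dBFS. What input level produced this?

-22 dBFS

Before make-up, the level was -31 − 6 = -37 dBFS.
The compressed level sits -37 − (-40) = 3 dB over threshold.
Input overshoot = R × output overshoot = 18 dB → input = -40 + 18 = -22 dBFS.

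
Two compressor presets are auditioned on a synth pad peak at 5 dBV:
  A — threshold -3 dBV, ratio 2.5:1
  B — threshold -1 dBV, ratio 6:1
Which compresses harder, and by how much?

A: GR = 8 − 8/2.5 = 4.8 dB.
B: GR = 6 − 6/6 = 5 dB.
B applies 0.2 dB more gain reduction.

B, by 0.2 dB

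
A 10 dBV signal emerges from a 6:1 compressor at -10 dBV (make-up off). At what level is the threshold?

-14 dBV

Gain reduction = 10 − (-10) = 20 dB; output overshoot = GR / (R − 1) = 20 / 5 = 4 dB.
Threshold = output − output overshoot = -10 − 4 = -14 dBV.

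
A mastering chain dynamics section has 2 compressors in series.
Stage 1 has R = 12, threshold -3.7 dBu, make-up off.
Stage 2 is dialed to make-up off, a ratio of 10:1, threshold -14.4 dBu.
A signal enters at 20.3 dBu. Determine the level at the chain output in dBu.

Stage 1: 24 dB above -3.7 dBu, reduced 12:1 to 2 dB above → -1.7 dBu.
Stage 2: 12.7 dB above -14.4 dBu, reduced 10:1 to 1.27 dB above → -13.13 dBu.

-13.13 dBu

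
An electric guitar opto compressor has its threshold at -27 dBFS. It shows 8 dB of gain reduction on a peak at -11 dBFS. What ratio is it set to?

2:1

Input overshoot = -11 − (-27) = 16 dB.
Output overshoot = 16 − 8 = 8 dB.
Ratio = input overshoot / output overshoot = 16 / 8 = 2.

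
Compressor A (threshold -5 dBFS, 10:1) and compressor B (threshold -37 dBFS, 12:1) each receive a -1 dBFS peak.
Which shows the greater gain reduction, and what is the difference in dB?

B, by 29.4 dB

A: 4 dB over, compressed to 0.4 dB over, so 3.6 dB of GR.
B: 36 dB over, compressed to 3 dB over, so 33 dB of GR.
Difference: 29.4 dB in favour of B.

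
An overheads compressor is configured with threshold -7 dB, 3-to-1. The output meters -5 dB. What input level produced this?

Post-compression overshoot = -5 − (-7) = 2 dB.
Undo the ratio: input overshoot = 2 × 3 = 6 dB, giving input = -1 dB.

-1 dB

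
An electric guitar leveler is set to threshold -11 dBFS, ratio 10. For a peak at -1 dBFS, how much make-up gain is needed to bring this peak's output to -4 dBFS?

6 dB

Overshoot 10 dB → 10/10 = 1 dB after compression, so the compressed level is -11 + 1 = -10 dBFS.
Make-up = target − compressed = -4 − (-10) = 6 dB.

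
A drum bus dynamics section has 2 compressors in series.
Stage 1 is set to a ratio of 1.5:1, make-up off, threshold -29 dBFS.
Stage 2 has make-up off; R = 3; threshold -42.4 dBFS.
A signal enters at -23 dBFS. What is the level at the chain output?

-36.6 dBFS

Stage 1: -23 dBFS is 6 dB over -29 dBFS; at 1.5:1 that becomes 4 dB over, giving -25 dBFS.
Stage 2: 17.4 dB above -42.4 dBFS, reduced 3:1 to 5.8 dB above → -36.6 dBFS.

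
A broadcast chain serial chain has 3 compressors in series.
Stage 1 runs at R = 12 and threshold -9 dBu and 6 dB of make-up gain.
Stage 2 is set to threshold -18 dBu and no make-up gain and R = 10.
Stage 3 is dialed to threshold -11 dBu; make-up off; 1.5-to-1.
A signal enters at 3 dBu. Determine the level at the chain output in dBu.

-16.4 dBu

Stage 1: 3 dBu is 12 dB over -9 dBu; at 12:1 that becomes 1 dB over, giving -8 dBu; +6 dB make-up → -2 dBu.
Stage 2: 16 dB above -18 dBu, reduced 10:1 to 1.6 dB above → -16.4 dBu.
Stage 3: -16.4 dBu is at or below the -11 dBu threshold — no compression; output -16.4 dBu.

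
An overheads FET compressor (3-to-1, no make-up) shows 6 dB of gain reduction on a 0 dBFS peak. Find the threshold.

-9 dBFS

Gain reduction = 0 − (-6) = 6 dB; output overshoot = GR / (R − 1) = 6 / 2 = 3 dB.
Threshold = output − output overshoot = -6 − 3 = -9 dBFS.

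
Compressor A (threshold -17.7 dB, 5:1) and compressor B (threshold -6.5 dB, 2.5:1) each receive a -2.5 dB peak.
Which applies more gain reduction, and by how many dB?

A: overshoot 15.2 dB → output overshoot 3.04 dB → GR 12.16 dB.
B: overshoot 4 dB → output overshoot 1.6 dB → GR 2.4 dB.
A reduces 9.76 dB more.

A, by 9.76 dB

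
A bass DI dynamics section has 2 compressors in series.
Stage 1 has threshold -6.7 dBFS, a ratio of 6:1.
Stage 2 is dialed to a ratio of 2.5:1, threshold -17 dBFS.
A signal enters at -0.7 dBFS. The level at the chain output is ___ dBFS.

Stage 1: 6 dB above -6.7 dBFS, reduced 6:1 to 1 dB above → -5.7 dBFS.
Stage 2: -5.7 dBFS is 11.3 dB over -17 dBFS; at 2.5:1 that becomes 4.52 dB over, giving -12.48 dBFS.

-12.48 dBFS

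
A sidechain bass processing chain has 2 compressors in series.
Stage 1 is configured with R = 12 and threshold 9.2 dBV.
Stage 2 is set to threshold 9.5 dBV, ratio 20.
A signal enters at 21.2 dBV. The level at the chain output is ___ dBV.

Stage 1: 21.2 dBV is 12 dB over 9.2 dBV; at 12:1 that becomes 1 dB over, giving 10.2 dBV.
Stage 2: 10.2 dBV is 0.7 dB over 9.5 dBV; at 20:1 that becomes 0.035 dB over, giving 9.535 dBV.

9.535 dBV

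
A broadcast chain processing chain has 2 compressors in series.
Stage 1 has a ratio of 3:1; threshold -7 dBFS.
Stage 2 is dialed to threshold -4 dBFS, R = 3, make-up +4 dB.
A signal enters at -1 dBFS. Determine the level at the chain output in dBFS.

-1 dBFS

Stage 1: overshoot 6 dB → 6/3 = 2 dB → -5 dBFS.
Stage 2: -5 dBFS ≤ -4 dBFS, so stage 2 doesn't engage; make-up brings it to -1 dBFS.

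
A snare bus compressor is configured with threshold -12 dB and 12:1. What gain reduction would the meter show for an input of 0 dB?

11 dB

Overshoot = 0 − (-12) = 12 dB.
After 12:1 compression the overshoot becomes 12/12 = 1 dB.
GR = overshoot in − overshoot out = 12 − 1 = 11 dB.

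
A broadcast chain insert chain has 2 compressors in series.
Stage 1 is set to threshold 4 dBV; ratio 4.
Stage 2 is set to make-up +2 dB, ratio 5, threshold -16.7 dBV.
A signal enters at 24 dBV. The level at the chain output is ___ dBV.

Stage 1: overshoot 20 dB → 20/4 = 5 dB → 9 dBV.
Stage 2: 25.7 dB above -16.7 dBV, reduced 5:1 to 5.14 dB above → -11.56 dBV; +2 dB make-up → -9.56 dBV.

-9.56 dBV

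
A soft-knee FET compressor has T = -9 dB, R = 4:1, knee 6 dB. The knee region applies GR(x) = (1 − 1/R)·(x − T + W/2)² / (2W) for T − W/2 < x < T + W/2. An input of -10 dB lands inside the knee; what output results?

x − T + W/2 = -10 − (-9) + 3 = 2.
GR = (1 − 1/4) × 2² / 12 = 0.75 × 4 / 12 = 0.25 dB.
Output = -10 − 0.25 = -10.25 dB.

-10.25 dB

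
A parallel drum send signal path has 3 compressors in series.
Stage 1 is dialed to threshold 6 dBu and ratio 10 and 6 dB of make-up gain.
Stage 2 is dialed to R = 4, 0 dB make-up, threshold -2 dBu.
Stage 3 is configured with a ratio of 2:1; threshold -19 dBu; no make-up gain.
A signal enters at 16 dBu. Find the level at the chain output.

-8.625 dBu

Stage 1: 10 dB above 6 dBu, reduced 10:1 to 1 dB above → 7 dBu; +6 dB make-up → 13 dBu.
Stage 2: 13 dBu is 15 dB over -2 dBu; at 4:1 that becomes 3.75 dB over, giving 1.75 dBu.
Stage 3: overshoot 20.75 dB → 20.75/2 = 10.375 dB → -8.625 dBu.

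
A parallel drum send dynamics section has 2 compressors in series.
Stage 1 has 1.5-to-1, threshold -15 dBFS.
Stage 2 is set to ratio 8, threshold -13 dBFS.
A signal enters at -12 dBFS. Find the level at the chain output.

Stage 1: overshoot 3 dB → 3/1.5 = 2 dB → -13 dBFS.
Stage 2: -13 dBFS is at or below the -13 dBFS threshold — no compression; output -13 dBFS.

-13 dBFS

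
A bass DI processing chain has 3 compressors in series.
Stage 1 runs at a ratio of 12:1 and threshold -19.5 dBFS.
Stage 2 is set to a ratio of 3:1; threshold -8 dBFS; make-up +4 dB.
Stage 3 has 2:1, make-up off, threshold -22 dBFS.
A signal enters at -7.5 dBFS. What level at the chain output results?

Stage 1: -7.5 dBFS is 12 dB over -19.5 dBFS; at 12:1 that becomes 1 dB over, giving -18.5 dBFS.
Stage 2: -18.5 dBFS is at or below the -8 dBFS threshold — no compression; make-up brings it to -14.5 dBFS.
Stage 3: overshoot 7.5 dB → 7.5/2 = 3.75 dB → -18.25 dBFS.

-18.25 dBFS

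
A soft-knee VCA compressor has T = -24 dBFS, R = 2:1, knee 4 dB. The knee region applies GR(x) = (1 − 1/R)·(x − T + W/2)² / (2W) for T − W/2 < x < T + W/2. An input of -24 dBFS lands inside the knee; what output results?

-24.25 dBFS

x − T + W/2 = -24 − (-24) + 2 = 2.
GR = (1 − 1/2) × 2² / 8 = 0.5 × 4 / 8 = 0.25 dB.
Output = -24 − 0.25 = -24.25 dBFS.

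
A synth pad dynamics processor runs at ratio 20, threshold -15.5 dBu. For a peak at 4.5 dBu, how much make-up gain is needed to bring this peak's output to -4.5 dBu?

10 dB

Without make-up, output = threshold + overshoot/20 = -15.5 + 1 = -14.5 dBu.
Gap to target: 10 dB.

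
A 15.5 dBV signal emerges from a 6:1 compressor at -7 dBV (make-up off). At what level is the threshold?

Gain reduction = 15.5 − (-7) = 22.5 dB; output overshoot = GR / (R − 1) = 22.5 / 5 = 4.5 dB.
Threshold = output − output overshoot = -7 − 4.5 = -11.5 dBV.

-11.5 dBV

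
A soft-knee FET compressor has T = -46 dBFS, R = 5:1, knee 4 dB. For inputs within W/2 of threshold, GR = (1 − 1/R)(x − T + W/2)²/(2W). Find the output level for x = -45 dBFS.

-45.9 dBFS

x − T + W/2 = -45 − (-46) + 2 = 3.
GR = (1 − 1/5) × 3² / 8 = 0.8 × 9 / 8 = 0.9 dB.
Output = -45 − 0.9 = -45.9 dBFS.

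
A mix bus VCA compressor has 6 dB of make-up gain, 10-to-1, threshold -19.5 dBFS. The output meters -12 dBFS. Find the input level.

Remove make-up: -12 − 6 = -18 dBFS.
That's 1.5 dB above the -19.5 dBFS threshold.
Undo the ratio: input overshoot = 1.5 × 10 = 15 dB, giving input = -4.5 dBFS.

-4.5 dBFS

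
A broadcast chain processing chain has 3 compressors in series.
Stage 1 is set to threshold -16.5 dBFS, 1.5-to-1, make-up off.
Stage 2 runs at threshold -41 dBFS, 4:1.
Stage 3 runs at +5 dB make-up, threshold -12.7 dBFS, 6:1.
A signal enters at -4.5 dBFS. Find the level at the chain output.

Stage 1: overshoot 12 dB → 12/1.5 = 8 dB → -8.5 dBFS.
Stage 2: overshoot 32.5 dB → 32.5/4 = 8.125 dB → -32.875 dBFS.
Stage 3: below threshold (-32.875 ≤ -12.7); passes unchanged; make-up brings it to -27.875 dBFS.

-27.875 dBFS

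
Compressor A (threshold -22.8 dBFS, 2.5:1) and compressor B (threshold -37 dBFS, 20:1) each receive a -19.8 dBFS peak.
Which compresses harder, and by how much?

A: overshoot 3 dB → output overshoot 1.2 dB → GR 1.8 dB.
B: overshoot 17.2 dB → output overshoot 0.86 dB → GR 16.34 dB.
B reduces 14.54 dB more.

B, by 14.54 dB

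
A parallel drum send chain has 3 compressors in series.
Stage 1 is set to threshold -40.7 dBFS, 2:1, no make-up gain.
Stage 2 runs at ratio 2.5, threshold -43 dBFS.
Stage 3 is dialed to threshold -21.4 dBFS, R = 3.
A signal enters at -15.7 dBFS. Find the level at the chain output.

-37.08 dBFS

Stage 1: 25 dB above -40.7 dBFS, reduced 2:1 to 12.5 dB above → -28.2 dBFS.
Stage 2: overshoot 14.8 dB → 14.8/2.5 = 5.92 dB → -37.08 dBFS.
Stage 3: -37.08 dBFS ≤ -21.4 dBFS, so stage 3 doesn't engage; output -37.08 dBFS.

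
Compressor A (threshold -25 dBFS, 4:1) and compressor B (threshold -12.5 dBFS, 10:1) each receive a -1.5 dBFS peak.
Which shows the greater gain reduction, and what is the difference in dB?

A, by 7.725 dB

A: 23.5 dB over, compressed to 5.875 dB over, so 17.625 dB of GR.
B: 11 dB over, compressed to 1.1 dB over, so 9.9 dB of GR.
Difference: 7.725 dB in favour of A.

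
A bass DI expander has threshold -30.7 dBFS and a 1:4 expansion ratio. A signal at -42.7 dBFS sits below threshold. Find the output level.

-78.7 dBFS

Below threshold, a 1:4 expander applies gain = (4−1)×(T − x) of attenuation.
(4−1) × 12 = 36 dB, so output = -42.7 − 36 = -78.7 dBFS.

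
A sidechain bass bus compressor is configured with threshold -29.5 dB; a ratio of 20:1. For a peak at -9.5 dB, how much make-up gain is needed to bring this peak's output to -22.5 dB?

Without make-up, output = threshold + overshoot/20 = -29.5 + 1 = -28.5 dB.
Gap to target: 6 dB.

6 dB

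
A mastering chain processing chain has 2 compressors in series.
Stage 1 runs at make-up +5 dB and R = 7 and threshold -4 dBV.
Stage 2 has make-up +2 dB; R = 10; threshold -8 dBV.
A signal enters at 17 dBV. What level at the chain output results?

-4.8 dBV

Stage 1: 17 dBV is 21 dB over -4 dBV; at 7:1 that becomes 3 dB over, giving -1 dBV; +5 dB make-up → 4 dBV.
Stage 2: 4 dBV is 12 dB over -8 dBV; at 10:1 that becomes 1.2 dB over, giving -6.8 dBV; +2 dB make-up → -4.8 dBV.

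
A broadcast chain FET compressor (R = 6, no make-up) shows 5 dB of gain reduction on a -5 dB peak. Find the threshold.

Gain reduction = -5 − (-10) = 5 dB; output overshoot = GR / (R − 1) = 5 / 5 = 1 dB.
Threshold = output − output overshoot = -10 − 1 = -11 dB.

-11 dB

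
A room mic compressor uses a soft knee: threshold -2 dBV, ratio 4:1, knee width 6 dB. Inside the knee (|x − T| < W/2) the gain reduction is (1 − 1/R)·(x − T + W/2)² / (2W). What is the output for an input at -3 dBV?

x − T + W/2 = -3 − (-2) + 3 = 2.
GR = (1 − 1/4) × 2² / 12 = 0.75 × 4 / 12 = 0.25 dB.
Output = -3 − 0.25 = -3.25 dBV.

-3.25 dBV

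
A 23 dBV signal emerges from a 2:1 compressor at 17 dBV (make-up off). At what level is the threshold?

Let T be the threshold. Output overshoot = (input overshoot)/R, so 17 − T = (23 − T)/2.
2·(17 − T) = 23 − T → 1·T = 34 − 23 = 11.
T = 11/1 = 11 dBV.

11 dBV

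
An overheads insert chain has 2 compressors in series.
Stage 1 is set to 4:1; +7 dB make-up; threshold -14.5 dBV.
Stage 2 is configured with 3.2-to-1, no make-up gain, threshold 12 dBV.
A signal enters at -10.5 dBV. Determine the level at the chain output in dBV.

-6.5 dBV

Stage 1: -10.5 dBV is 4 dB over -14.5 dBV; at 4:1 that becomes 1 dB over, giving -13.5 dBV; +7 dB make-up → -6.5 dBV.
Stage 2: -6.5 dBV ≤ 12 dBV, so stage 2 doesn't engage; output -6.5 dBV.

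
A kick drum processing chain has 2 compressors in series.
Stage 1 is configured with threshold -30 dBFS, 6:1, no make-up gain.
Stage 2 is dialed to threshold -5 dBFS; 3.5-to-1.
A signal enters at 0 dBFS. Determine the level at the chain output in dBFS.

-25 dBFS

Stage 1: 30 dB above -30 dBFS, reduced 6:1 to 5 dB above → -25 dBFS.
Stage 2: -25 dBFS ≤ -5 dBFS, so stage 2 doesn't engage; output -25 dBFS.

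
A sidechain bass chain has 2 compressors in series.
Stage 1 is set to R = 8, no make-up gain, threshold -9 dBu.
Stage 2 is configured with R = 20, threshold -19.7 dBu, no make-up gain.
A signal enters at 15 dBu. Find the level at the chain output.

Stage 1: 24 dB above -9 dBu, reduced 8:1 to 3 dB above → -6 dBu.
Stage 2: overshoot 13.7 dB → 13.7/20 = 0.685 dB → -19.015 dBu.

-19.015 dBu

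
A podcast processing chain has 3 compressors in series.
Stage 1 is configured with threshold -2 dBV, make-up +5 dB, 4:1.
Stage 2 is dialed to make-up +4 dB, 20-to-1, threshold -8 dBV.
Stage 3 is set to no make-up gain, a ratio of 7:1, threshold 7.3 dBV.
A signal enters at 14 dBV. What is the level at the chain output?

-3.25 dBV

Stage 1: 14 dBV is 16 dB over -2 dBV; at 4:1 that becomes 4 dB over, giving 2 dBV; +5 dB make-up → 7 dBV.
Stage 2: 7 dBV is 15 dB over -8 dBV; at 20:1 that becomes 0.75 dB over, giving -7.25 dBV; +4 dB make-up → -3.25 dBV.
Stage 3: -3.25 dBV is at or below the 7.3 dBV threshold — no compression; output -3.25 dBV.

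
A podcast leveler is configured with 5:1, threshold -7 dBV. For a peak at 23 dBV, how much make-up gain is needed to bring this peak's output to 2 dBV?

3 dB

Overshoot 30 dB → 30/5 = 6 dB after compression, so the compressed level is -7 + 6 = -1 dBV.
Make-up = target − compressed = 2 − (-1) = 3 dB.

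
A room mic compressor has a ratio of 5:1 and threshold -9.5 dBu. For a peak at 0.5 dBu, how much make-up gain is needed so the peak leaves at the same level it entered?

8 dB

Overshoot 10 dB → 10/5 = 2 dB after compression, so the compressed level is -9.5 + 2 = -7.5 dBu.
Make-up = target − compressed = 0.5 − (-7.5) = 8 dB.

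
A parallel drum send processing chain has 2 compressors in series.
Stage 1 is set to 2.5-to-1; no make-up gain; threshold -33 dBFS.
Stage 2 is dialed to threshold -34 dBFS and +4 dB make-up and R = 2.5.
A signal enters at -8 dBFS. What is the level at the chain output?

Stage 1: 25 dB above -33 dBFS, reduced 2.5:1 to 10 dB above → -23 dBFS.
Stage 2: -23 dBFS is 11 dB over -34 dBFS; at 2.5:1 that becomes 4.4 dB over, giving -29.6 dBFS; +4 dB make-up → -25.6 dBFS.

-25.6 dBFS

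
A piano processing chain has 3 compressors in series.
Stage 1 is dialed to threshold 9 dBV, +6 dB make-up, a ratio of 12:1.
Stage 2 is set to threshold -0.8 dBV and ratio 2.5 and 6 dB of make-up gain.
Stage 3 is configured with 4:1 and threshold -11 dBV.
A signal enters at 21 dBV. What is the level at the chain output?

Stage 1: 12 dB above 9 dBV, reduced 12:1 to 1 dB above → 10 dBV; +6 dB make-up → 16 dBV.
Stage 2: 16.8 dB above -0.8 dBV, reduced 2.5:1 to 6.72 dB above → 5.92 dBV; +6 dB make-up → 11.92 dBV.
Stage 3: 11.92 dBV is 22.92 dB over -11 dBV; at 4:1 that becomes 5.73 dB over, giving -5.27 dBV.

-5.27 dBV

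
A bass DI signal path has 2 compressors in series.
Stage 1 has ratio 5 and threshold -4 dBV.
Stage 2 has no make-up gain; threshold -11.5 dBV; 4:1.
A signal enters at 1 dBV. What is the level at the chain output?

Stage 1: 5 dB above -4 dBV, reduced 5:1 to 1 dB above → -3 dBV.
Stage 2: overshoot 8.5 dB → 8.5/4 = 2.125 dB → -9.375 dBV.

-9.375 dBV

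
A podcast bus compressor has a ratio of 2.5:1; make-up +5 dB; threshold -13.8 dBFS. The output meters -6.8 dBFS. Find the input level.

Stripping the +5 dB make-up gives -11.8 dBFS at the gain stage.
Post-compression overshoot = -11.8 − (-13.8) = 2 dB.
Input overshoot = R × output overshoot = 5 dB → input = -13.8 + 5 = -8.8 dBFS.

-8.8 dBFS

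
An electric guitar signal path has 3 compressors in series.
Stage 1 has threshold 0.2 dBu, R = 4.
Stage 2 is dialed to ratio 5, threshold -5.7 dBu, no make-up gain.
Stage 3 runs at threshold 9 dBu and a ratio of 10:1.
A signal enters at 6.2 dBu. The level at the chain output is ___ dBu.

Stage 1: overshoot 6 dB → 6/4 = 1.5 dB → 1.7 dBu.
Stage 2: 1.7 dBu is 7.4 dB over -5.7 dBu; at 5:1 that becomes 1.48 dB over, giving -4.22 dBu.
Stage 3: -4.22 dBu is at or below the 9 dBu threshold — no compression; output -4.22 dBu.

-4.22 dBu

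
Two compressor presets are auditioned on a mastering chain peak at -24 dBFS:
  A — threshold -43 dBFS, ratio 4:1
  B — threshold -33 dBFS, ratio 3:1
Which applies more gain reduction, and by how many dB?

A: GR = 19 − 19/4 = 14.25 dB.
B: GR = 9 − 9/3 = 6 dB.
Difference: 8.25 dB in favour of A.

A, by 8.25 dB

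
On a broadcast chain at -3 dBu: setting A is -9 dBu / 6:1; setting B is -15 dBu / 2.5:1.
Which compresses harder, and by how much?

B, by 2.2 dB

A: 6 dB over, compressed to 1 dB over, so 5 dB of GR.
B: 12 dB over, compressed to 4.8 dB over, so 7.2 dB of GR.
Difference: 2.2 dB in favour of B.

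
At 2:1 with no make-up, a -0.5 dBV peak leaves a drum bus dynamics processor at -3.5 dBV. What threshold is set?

Input is 6 dB above T (since output overshoot × R = input overshoot: (-3.5 − T)·2 = -0.5 − T gives T = -6.5 dBV).
Check: -6.5 + (-0.5 − (-6.5))/2 = -6.5 + 3 = -3.5 dBV. ✓

-6.5 dBV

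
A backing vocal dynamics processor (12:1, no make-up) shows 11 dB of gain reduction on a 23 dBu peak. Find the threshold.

11 dBu

Gain reduction = 23 − 12 = 11 dB; output overshoot = GR / (R − 1) = 11 / 11 = 1 dB.
Threshold = output − output overshoot = 12 − 1 = 11 dBu.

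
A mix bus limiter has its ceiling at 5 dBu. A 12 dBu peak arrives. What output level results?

5 dBu

At ∞:1, everything above 5 dBu is held at the ceiling.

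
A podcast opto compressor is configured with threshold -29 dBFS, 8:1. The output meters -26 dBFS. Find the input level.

The compressed level sits -26 − (-29) = 3 dB over threshold.
Undo the ratio: input overshoot = 3 × 8 = 24 dB, giving input = -5 dBFS.

-5 dBFS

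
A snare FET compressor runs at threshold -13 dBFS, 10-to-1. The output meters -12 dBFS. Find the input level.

-3 dBFS

That's 1 dB above the -13 dBFS threshold.
Before 10:1 compression the overshoot was 1 × 10 = 10 dB, so input = -13 + 10 = -3 dBFS.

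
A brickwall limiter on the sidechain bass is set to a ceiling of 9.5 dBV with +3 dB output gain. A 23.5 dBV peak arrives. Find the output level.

12.5 dBV

A brickwall limiter is an ∞:1 compressor: any input above the ceiling is clamped to 9.5 dBV.
Output gain then adds 3 dB: 9.5 + 3 = 12.5 dBV.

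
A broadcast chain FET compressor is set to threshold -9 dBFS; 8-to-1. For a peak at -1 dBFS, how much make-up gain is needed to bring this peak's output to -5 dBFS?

3 dB

Overshoot 8 dB → 8/8 = 1 dB after compression, so the compressed level is -9 + 1 = -8 dBFS.
Make-up = target − compressed = -5 − (-8) = 3 dB.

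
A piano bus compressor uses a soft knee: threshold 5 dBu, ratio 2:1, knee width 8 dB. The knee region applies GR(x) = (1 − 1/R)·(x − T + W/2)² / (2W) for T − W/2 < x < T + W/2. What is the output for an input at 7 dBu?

5.875 dBu

x − T + W/2 = 7 − 5 + 4 = 6.
GR = (1 − 1/2) × 6² / 16 = 0.5 × 36 / 16 = 1.125 dB.
Output = 7 − 1.125 = 5.875 dBu.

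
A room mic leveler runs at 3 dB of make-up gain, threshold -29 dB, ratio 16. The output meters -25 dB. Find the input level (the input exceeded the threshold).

-13 dB

Remove make-up: -25 − 3 = -28 dB.
Post-compression overshoot = -28 − (-29) = 1 dB.
Undo the ratio: input overshoot = 1 × 16 = 16 dB, giving input = -13 dB.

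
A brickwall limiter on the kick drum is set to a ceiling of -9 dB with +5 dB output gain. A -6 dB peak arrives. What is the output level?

A brickwall limiter is an ∞:1 compressor: any input above the ceiling is clamped to -9 dB.
Output gain then adds 5 dB: -9 + 5 = -4 dB.

-4 dB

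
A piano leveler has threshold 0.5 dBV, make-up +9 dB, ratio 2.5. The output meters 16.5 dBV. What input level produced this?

Stripping the +9 dB make-up gives 7.5 dBV at the gain stage.
Post-compression overshoot = 7.5 − 0.5 = 7 dB.
Before 2.5:1 compression the overshoot was 7 × 2.5 = 17.5 dB, so input = 0.5 + 17.5 = 18 dBV.

18 dBV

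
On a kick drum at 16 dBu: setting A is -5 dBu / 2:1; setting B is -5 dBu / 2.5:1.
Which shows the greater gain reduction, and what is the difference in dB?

A: 21 dB over, compressed to 10.5 dB over, so 10.5 dB of GR.
B: 21 dB over, compressed to 8.4 dB over, so 12.6 dB of GR.
B reduces 2.1 dB more.

B, by 2.1 dB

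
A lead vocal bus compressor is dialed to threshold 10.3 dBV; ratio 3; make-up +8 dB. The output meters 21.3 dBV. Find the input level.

Stripping the +8 dB make-up gives 13.3 dBV at the gain stage.
Post-compression overshoot = 13.3 − 10.3 = 3 dB.
Input overshoot = R × output overshoot = 9 dB → input = 10.3 + 9 = 19.3 dBV.

19.3 dBV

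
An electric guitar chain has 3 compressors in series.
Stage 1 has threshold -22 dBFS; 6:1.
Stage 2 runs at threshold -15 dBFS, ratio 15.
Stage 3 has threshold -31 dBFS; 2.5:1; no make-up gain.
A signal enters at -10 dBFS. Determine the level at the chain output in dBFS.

-26.6 dBFS

Stage 1: 12 dB above -22 dBFS, reduced 6:1 to 2 dB above → -20 dBFS.
Stage 2: -20 dBFS is at or below the -15 dBFS threshold — no compression; output -20 dBFS.
Stage 3: 11 dB above -31 dBFS, reduced 2.5:1 to 4.4 dB above → -26.6 dBFS.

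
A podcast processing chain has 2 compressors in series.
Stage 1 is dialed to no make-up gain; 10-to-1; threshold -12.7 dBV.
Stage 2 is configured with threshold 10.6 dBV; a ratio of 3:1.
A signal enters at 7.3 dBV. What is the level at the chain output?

Stage 1: 7.3 dBV is 20 dB over -12.7 dBV; at 10:1 that becomes 2 dB over, giving -10.7 dBV.
Stage 2: below threshold (-10.7 ≤ 10.6); passes unchanged; output -10.7 dBV.

-10.7 dBV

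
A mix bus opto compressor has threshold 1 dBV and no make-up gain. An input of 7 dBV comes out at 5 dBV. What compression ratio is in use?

1.5:1

Input overshoot = 7 − 1 = 6 dB; output overshoot = 5 − 1 = 4 dB.
Ratio = 6 / 4 = 1.5.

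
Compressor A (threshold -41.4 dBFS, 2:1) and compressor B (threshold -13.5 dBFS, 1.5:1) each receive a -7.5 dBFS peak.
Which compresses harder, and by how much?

A, by 14.95 dB

A: overshoot 33.9 dB → output overshoot 16.95 dB → GR 16.95 dB.
B: overshoot 6 dB → output overshoot 4 dB → GR 2 dB.
Difference: 14.95 dB in favour of A.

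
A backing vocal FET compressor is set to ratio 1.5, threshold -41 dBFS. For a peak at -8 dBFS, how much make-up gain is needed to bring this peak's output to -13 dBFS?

6 dB

Overshoot 33 dB → 33/1.5 = 22 dB after compression, so the compressed level is -41 + 22 = -19 dBFS.
Make-up = target − compressed = -13 − (-19) = 6 dB.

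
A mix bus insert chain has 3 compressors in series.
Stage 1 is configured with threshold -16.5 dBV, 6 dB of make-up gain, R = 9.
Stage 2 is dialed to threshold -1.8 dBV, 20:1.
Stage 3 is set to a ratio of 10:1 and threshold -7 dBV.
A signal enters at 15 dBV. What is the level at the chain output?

-7 dBV

Stage 1: 15 dBV is 31.5 dB over -16.5 dBV; at 9:1 that becomes 3.5 dB over, giving -13 dBV; +6 dB make-up → -7 dBV.
Stage 2: -7 dBV is at or below the -1.8 dBV threshold — no compression; output -7 dBV.
Stage 3: -7 dBV ≤ -7 dBV, so stage 3 doesn't engage; output -7 dBV.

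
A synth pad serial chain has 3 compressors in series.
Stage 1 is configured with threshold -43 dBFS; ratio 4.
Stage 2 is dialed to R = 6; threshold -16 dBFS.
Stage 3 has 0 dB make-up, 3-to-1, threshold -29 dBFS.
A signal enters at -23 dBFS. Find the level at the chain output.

Stage 1: 20 dB above -43 dBFS, reduced 4:1 to 5 dB above → -38 dBFS.
Stage 2: below threshold (-38 ≤ -16); passes unchanged; output -38 dBFS.
Stage 3: -38 dBFS ≤ -29 dBFS, so stage 3 doesn't engage; output -38 dBFS.

-38 dBFS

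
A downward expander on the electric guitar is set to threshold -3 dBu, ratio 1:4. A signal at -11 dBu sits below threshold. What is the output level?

-35 dBu

The input is 8 dB below the -3 dBu threshold.
A 1:4 expander multiplies undershoot by 4: 8 × 4 = 32 dB below threshold.
Output = -3 − 32 = -35 dBu.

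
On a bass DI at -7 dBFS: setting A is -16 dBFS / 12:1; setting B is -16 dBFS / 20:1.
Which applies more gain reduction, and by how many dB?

A: 9 dB over, compressed to 0.75 dB over, so 8.25 dB of GR.
B: 9 dB over, compressed to 0.45 dB over, so 8.55 dB of GR.
B reduces 0.3 dB more.

B, by 0.3 dB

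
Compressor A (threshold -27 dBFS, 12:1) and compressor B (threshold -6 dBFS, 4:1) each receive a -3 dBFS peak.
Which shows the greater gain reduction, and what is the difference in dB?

A, by 19.75 dB

A: overshoot 24 dB → output overshoot 2 dB → GR 22 dB.
B: overshoot 3 dB → output overshoot 0.75 dB → GR 2.25 dB.
A reduces 19.75 dB more.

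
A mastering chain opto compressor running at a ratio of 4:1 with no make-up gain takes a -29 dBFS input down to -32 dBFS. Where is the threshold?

Let T be the threshold. Output overshoot = (input overshoot)/R, so -32 − T = (-29 − T)/4.
4·(-32 − T) = -29 − T → 3·T = -128 − (-29) = -99.
T = -99/3 = -33 dBFS.

-33 dBFS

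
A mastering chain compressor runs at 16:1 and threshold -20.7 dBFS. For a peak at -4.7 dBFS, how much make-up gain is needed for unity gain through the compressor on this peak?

15 dB

The peak compresses to -20.7 + 16/16 = -19.7 dBFS.
To reach -4.7 dBFS requires -4.7 − (-19.7) = 15 dB of make-up.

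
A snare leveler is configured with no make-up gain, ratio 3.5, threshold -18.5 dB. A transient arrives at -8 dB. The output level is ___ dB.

-8 dB sits 10.5 dB over threshold.
The 10.5 dB excess becomes 3 dB after 3.5:1 reduction.
So the level is -18.5 + 3 = -15.5 dB.

-15.5 dB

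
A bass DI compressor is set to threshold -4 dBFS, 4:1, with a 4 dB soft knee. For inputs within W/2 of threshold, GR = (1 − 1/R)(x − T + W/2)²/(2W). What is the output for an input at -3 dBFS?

x − T + W/2 = -3 − (-4) + 2 = 3.
GR = (1 − 1/4) × 3² / 8 = 0.75 × 9 / 8 = 0.84375 dB.
Output = -3 − 0.84375 = -3.84375 dBFS.

-3.84375 dBFS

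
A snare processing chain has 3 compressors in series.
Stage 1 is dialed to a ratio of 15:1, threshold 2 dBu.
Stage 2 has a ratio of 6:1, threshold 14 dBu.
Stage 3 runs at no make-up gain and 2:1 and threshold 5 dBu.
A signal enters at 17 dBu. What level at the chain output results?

Stage 1: 17 dBu is 15 dB over 2 dBu; at 15:1 that becomes 1 dB over, giving 3 dBu.
Stage 2: 3 dBu is at or below the 14 dBu threshold — no compression; output 3 dBu.
Stage 3: 3 dBu ≤ 5 dBu, so stage 3 doesn't engage; output 3 dBu.

3 dBu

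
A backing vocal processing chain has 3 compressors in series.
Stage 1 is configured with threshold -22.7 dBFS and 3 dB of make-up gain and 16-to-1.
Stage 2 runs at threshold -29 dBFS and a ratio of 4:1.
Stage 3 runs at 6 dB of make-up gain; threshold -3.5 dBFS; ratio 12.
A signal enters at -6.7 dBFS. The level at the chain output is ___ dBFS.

-20.425 dBFS

Stage 1: 16 dB above -22.7 dBFS, reduced 16:1 to 1 dB above → -21.7 dBFS; +3 dB make-up → -18.7 dBFS.
Stage 2: -18.7 dBFS is 10.3 dB over -29 dBFS; at 4:1 that becomes 2.575 dB over, giving -26.425 dBFS.
Stage 3: -26.425 dBFS ≤ -3.5 dBFS, so stage 3 doesn't engage; make-up brings it to -20.425 dBFS.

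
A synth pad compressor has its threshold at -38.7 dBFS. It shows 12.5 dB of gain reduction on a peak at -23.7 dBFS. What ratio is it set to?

6:1

Input overshoot = -23.7 − (-38.7) = 15 dB.
Output overshoot = 15 − 12.5 = 2.5 dB.
Ratio = input overshoot / output overshoot = 15 / 2.5 = 6.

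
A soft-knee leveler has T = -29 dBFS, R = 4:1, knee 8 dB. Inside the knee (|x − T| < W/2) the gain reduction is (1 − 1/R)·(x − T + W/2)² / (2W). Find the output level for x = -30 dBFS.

x − T + W/2 = -30 − (-29) + 4 = 3.
GR = (1 − 1/4) × 3² / 16 = 0.75 × 9 / 16 = 0.421875 dB.
Output = -30 − 0.421875 = -30.421875 dBFS.

-30.421875 dBFS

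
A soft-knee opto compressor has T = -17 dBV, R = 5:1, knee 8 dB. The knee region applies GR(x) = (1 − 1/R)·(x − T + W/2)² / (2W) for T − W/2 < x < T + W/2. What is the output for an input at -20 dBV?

x − T + W/2 = -20 − (-17) + 4 = 1.
GR = (1 − 1/5) × 1² / 16 = 0.8 × 1 / 16 = 0.05 dB.
Output = -20 − 0.05 = -20.05 dBV.

-20.05 dBV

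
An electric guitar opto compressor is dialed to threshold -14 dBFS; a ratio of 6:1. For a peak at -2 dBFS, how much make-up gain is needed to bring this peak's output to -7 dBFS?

5 dB

The peak compresses to -14 + 12/6 = -12 dBFS.
To reach -7 dBFS requires -7 − (-12) = 5 dB of make-up.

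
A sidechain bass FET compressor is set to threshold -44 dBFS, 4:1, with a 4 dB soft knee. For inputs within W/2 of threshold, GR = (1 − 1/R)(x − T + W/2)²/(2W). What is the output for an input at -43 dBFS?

-43.84375 dBFS

x − T + W/2 = -43 − (-44) + 2 = 3.
GR = (1 − 1/4) × 3² / 8 = 0.75 × 9 / 8 = 0.84375 dB.
Output = -43 − 0.84375 = -43.84375 dBFS.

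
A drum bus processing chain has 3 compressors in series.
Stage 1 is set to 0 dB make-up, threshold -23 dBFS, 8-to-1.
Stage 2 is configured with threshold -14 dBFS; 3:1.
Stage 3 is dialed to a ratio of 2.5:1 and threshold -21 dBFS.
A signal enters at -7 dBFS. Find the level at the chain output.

Stage 1: -7 dBFS is 16 dB over -23 dBFS; at 8:1 that becomes 2 dB over, giving -21 dBFS.
Stage 2: -21 dBFS ≤ -14 dBFS, so stage 2 doesn't engage; output -21 dBFS.
Stage 3: -21 dBFS ≤ -21 dBFS, so stage 3 doesn't engage; output -21 dBFS.

-21 dBFS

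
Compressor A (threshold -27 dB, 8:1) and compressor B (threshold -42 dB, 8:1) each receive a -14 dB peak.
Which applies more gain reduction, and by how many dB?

A: overshoot 13 dB → output overshoot 1.625 dB → GR 11.375 dB.
B: overshoot 28 dB → output overshoot 3.5 dB → GR 24.5 dB.
B reduces 13.125 dB more.

B, by 13.125 dB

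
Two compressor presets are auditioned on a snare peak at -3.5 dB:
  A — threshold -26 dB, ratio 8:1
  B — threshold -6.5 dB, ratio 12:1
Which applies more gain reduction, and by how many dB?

A: GR = 22.5 − 22.5/8 = 19.6875 dB.
B: GR = 3 − 3/12 = 2.75 dB.
A reduces 16.9375 dB more.

A, by 16.9375 dB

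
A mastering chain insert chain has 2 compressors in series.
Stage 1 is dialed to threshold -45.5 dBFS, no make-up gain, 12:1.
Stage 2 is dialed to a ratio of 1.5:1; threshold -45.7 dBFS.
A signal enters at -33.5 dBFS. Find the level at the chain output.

Stage 1: 12 dB above -45.5 dBFS, reduced 12:1 to 1 dB above → -44.5 dBFS.
Stage 2: overshoot 1.2 dB → 1.2/1.5 = 0.8 dB → -44.9 dBFS.

-44.9 dBFS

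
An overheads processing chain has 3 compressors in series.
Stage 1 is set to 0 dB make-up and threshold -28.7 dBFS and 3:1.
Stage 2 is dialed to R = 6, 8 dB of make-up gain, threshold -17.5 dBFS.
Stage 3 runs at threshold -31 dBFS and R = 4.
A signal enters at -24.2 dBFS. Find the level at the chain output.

-28.05 dBFS

Stage 1: -24.2 dBFS is 4.5 dB over -28.7 dBFS; at 3:1 that becomes 1.5 dB over, giving -27.2 dBFS.
Stage 2: below threshold (-27.2 ≤ -17.5); passes unchanged; make-up brings it to -19.2 dBFS.
Stage 3: -19.2 dBFS is 11.8 dB over -31 dBFS; at 4:1 that becomes 2.95 dB over, giving -28.05 dBFS.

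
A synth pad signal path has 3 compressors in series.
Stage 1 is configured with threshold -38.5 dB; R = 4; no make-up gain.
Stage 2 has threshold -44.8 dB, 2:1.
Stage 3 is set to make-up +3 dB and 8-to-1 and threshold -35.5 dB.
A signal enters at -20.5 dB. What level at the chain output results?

-36.4 dB

Stage 1: 18 dB above -38.5 dB, reduced 4:1 to 4.5 dB above → -34 dB.
Stage 2: 10.8 dB above -44.8 dB, reduced 2:1 to 5.4 dB above → -39.4 dB.
Stage 3: -39.4 dB is at or below the -35.5 dB threshold — no compression; make-up brings it to -36.4 dB.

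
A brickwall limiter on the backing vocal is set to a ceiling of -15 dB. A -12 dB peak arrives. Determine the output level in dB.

-15 dB

The limiter clamps the peak to its -15 dB ceiling.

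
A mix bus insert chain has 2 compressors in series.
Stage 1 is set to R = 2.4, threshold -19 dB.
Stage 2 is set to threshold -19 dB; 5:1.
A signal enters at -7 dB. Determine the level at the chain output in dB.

Stage 1: -7 dB is 12 dB over -19 dB; at 2.4:1 that becomes 5 dB over, giving -14 dB.
Stage 2: 5 dB above -19 dB, reduced 5:1 to 1 dB above → -18 dB.

-18 dB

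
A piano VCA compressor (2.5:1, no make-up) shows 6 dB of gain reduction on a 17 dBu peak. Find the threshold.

7 dBu

Gain reduction = 17 − 11 = 6 dB; output overshoot = GR / (R − 1) = 6 / 1.5 = 4 dB.
Threshold = output − output overshoot = 11 − 4 = 7 dBu.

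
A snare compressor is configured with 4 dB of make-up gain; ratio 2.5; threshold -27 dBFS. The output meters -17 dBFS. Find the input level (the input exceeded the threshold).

-12 dBFS

Stripping the +4 dB make-up gives -21 dBFS at the gain stage.
That's 6 dB above the -27 dBFS threshold.
Undo the ratio: input overshoot = 6 × 2.5 = 15 dB, giving input = -12 dBFS.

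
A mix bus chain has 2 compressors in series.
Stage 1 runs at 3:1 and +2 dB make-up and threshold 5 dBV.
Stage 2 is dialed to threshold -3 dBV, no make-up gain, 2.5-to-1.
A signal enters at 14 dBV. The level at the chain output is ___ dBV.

2.2 dBV

Stage 1: 9 dB above 5 dBV, reduced 3:1 to 3 dB above → 8 dBV; +2 dB make-up → 10 dBV.
Stage 2: 13 dB above -3 dBV, reduced 2.5:1 to 5.2 dB above → 2.2 dBV.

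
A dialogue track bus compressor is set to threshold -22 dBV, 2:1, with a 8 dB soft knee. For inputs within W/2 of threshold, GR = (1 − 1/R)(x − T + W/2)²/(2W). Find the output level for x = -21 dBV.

-21.78125 dBV

x − T + W/2 = -21 − (-22) + 4 = 5.
GR = (1 − 1/2) × 5² / 16 = 0.5 × 25 / 16 = 0.78125 dB.
Output = -21 − 0.78125 = -21.78125 dBV.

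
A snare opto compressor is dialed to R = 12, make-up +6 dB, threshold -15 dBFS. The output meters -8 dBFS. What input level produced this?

-3 dBFS

Remove make-up: -8 − 6 = -14 dBFS.
Post-compression overshoot = -14 − (-15) = 1 dB.
Input overshoot = R × output overshoot = 12 dB → input = -15 + 12 = -3 dBFS.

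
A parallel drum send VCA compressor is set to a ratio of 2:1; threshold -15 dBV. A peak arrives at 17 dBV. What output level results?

The input is 32 dB above the -15 dBV threshold.
2:1 compression reduces that to 32/2 = 16 dB over.
Output = -15 + 16 = 1 dBV.

1 dBV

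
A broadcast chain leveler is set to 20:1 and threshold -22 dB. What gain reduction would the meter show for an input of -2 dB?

Overshoot = -2 − (-22) = 20 dB.
A 20:1 ratio leaves 1 dB of that excess.
So the signal is attenuated by 20 − 1 = 19 dB.

19 dB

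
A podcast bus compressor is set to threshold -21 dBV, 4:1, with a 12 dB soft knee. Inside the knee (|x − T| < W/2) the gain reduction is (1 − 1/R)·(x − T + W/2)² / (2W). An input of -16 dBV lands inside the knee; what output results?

x − T + W/2 = -16 − (-21) + 6 = 11.
GR = (1 − 1/4) × 11² / 24 = 0.75 × 121 / 24 = 3.78125 dB.
Output = -16 − 3.78125 = -19.78125 dBV.

-19.78125 dBV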